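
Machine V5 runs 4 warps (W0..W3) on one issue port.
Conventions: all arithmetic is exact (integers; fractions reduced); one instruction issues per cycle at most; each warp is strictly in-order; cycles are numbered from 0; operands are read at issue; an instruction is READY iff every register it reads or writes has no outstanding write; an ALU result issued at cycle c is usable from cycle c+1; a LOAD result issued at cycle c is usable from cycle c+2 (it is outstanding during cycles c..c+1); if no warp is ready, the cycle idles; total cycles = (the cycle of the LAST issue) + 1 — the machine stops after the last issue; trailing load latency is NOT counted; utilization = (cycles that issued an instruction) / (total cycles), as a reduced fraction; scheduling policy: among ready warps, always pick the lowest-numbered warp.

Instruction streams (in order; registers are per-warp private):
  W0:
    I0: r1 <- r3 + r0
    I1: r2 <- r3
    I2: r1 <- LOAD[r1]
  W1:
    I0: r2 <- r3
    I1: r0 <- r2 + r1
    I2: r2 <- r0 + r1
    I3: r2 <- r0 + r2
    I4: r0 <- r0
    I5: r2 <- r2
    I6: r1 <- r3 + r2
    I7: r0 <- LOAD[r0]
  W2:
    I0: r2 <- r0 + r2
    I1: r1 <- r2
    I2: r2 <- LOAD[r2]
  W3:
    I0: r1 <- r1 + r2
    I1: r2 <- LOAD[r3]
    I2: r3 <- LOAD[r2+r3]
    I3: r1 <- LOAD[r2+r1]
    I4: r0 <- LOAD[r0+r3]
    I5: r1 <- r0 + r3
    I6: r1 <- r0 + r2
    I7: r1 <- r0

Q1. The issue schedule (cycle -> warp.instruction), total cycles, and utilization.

cycle 0: W0.I0
cycle 1: W0.I1
cycle 2: W0.I2
cycle 3: W1.I0
cycle 4: W1.I1
cycle 5: W1.I2
cycle 6: W1.I3
cycle 7: W1.I4
cycle 8: W1.I5
cycle 9: W1.I6
cycle 10: W1.I7
cycle 11: W2.I0
cycle 12: W2.I1
cycle 13: W2.I2
cycle 14: W3.I0
cycle 15: W3.I1
cycle 16: idle
cycle 17: W3.I2
cycle 18: W3.I3
cycle 19: W3.I4
cycle 20: idle
cycle 21: W3.I5
cycle 22: W3.I6
cycle 23: W3.I7

Answer: 24 cycles, utilization 11/12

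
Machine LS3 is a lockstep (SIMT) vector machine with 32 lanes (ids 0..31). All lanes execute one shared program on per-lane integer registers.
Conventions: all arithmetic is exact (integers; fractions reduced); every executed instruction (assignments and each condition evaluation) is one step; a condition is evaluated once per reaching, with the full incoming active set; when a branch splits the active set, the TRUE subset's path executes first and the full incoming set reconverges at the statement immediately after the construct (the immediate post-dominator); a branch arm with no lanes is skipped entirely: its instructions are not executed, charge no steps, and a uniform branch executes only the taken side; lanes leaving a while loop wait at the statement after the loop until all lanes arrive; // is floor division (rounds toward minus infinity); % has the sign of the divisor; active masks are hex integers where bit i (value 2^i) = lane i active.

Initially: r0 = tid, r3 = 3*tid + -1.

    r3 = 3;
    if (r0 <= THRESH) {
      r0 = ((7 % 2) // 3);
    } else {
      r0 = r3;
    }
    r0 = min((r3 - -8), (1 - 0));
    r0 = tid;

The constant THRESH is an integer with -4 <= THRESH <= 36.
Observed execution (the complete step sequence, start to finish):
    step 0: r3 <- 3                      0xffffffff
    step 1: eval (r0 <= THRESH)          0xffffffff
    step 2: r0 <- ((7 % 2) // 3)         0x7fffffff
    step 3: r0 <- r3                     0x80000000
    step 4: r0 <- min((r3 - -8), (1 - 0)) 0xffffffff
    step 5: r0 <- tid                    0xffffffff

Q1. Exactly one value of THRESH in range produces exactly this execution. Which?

Answer: THRESH = 30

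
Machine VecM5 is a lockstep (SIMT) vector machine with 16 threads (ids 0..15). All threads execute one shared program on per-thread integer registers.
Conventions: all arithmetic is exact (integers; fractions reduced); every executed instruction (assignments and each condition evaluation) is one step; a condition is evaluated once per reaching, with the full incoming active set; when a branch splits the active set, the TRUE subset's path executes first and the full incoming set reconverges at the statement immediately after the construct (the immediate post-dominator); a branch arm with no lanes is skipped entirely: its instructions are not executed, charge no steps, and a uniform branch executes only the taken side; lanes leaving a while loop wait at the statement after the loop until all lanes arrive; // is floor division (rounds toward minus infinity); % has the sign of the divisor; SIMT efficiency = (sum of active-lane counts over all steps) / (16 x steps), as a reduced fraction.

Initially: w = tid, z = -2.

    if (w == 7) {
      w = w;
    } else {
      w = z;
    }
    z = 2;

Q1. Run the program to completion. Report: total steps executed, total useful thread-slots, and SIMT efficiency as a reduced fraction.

Answer: 4 steps, 48 useful, 3/4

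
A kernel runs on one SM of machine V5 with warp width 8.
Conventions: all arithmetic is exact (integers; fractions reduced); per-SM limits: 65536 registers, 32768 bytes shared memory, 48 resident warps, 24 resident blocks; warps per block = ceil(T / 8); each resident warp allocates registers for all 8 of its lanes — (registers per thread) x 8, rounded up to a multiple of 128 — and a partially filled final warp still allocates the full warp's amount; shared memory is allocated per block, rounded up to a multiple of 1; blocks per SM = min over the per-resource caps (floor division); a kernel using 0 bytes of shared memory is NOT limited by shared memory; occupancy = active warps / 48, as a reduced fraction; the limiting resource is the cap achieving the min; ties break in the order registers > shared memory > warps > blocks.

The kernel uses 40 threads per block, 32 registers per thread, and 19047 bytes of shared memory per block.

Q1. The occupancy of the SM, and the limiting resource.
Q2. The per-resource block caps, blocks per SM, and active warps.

Answer: occupancy 5/48, limited by shared memory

registers: 51 blocks
shared memory: 1 block
warps: 9 blocks
blocks: 24 blocks

Answer: 1 block, 5 active warps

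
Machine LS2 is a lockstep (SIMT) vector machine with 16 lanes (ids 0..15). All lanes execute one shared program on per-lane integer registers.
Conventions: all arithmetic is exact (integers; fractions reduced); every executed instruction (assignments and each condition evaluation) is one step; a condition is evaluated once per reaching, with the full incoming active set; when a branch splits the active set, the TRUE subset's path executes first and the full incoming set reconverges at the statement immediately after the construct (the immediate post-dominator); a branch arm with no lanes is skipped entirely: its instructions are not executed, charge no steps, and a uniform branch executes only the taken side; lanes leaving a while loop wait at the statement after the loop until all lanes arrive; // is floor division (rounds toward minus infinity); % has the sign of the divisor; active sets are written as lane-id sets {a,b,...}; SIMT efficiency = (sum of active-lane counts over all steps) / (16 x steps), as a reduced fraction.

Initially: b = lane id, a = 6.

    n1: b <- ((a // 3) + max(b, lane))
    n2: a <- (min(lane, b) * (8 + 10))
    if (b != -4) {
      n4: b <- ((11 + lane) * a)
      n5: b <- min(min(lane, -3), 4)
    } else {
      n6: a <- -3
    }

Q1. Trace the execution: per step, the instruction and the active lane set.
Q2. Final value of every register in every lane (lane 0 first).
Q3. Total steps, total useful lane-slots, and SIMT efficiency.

step 0: b <- ((a // 3) + max(b, lane)) {0,1,2,3,4,5,6,7,8,9,10,11,12,13,14,15}
step 1: a <- (min(lane, b) * (8 + 10)) {0,1,2,3,4,5,6,7,8,9,10,11,12,13,14,15}
step 2: eval (b != -4)               {0,1,2,3,4,5,6,7,8,9,10,11,12,13,14,15}
step 3: b <- ((11 + lane) * a)       {0,1,2,3,4,5,6,7,8,9,10,11,12,13,14,15}
step 4: b <- min(min(lane, -3), 4)   {0,1,2,3,4,5,6,7,8,9,10,11,12,13,14,15}

Answer: 5 steps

b: -3,-3,-3,-3,-3,-3,-3,-3,-3,-3,-3,-3,-3,-3,-3,-3
a: 0,18,36,54,72,90,108,126,144,162,180,198,216,234,252,270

steps = 5; useful = 80; efficiency = 80/80 = 1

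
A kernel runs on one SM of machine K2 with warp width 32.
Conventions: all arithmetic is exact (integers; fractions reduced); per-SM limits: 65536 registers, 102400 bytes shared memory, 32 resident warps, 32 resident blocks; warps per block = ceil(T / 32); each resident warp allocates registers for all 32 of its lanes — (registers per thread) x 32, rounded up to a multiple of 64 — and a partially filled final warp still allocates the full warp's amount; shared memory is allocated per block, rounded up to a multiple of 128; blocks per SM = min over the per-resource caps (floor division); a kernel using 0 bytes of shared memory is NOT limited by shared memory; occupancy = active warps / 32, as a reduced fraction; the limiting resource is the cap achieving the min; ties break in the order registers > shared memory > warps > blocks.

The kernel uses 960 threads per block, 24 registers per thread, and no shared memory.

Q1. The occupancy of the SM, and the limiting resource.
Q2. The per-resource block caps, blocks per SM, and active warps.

Answer: occupancy 15/16, limited by warps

registers: 2 blocks
shared memory: no limit (kernel uses none)
warps: 1 block
blocks: 32 blocks

Answer: 1 block, 30 active warps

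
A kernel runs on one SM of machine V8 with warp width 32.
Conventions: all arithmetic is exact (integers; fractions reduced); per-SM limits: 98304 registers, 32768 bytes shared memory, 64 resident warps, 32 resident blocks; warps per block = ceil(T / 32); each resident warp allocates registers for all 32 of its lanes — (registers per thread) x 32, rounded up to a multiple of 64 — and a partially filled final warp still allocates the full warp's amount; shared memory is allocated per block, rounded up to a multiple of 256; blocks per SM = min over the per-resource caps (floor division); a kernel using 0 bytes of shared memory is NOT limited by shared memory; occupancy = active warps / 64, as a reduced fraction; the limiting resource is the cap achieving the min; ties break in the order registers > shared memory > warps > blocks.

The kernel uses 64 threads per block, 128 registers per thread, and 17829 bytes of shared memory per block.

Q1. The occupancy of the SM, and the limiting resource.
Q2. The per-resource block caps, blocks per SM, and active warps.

Answer: occupancy 1/32, limited by shared memory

registers: 12 blocks
shared memory: 1 block
warps: 32 blocks
blocks: 32 blocks

Answer: 1 block, 2 active warps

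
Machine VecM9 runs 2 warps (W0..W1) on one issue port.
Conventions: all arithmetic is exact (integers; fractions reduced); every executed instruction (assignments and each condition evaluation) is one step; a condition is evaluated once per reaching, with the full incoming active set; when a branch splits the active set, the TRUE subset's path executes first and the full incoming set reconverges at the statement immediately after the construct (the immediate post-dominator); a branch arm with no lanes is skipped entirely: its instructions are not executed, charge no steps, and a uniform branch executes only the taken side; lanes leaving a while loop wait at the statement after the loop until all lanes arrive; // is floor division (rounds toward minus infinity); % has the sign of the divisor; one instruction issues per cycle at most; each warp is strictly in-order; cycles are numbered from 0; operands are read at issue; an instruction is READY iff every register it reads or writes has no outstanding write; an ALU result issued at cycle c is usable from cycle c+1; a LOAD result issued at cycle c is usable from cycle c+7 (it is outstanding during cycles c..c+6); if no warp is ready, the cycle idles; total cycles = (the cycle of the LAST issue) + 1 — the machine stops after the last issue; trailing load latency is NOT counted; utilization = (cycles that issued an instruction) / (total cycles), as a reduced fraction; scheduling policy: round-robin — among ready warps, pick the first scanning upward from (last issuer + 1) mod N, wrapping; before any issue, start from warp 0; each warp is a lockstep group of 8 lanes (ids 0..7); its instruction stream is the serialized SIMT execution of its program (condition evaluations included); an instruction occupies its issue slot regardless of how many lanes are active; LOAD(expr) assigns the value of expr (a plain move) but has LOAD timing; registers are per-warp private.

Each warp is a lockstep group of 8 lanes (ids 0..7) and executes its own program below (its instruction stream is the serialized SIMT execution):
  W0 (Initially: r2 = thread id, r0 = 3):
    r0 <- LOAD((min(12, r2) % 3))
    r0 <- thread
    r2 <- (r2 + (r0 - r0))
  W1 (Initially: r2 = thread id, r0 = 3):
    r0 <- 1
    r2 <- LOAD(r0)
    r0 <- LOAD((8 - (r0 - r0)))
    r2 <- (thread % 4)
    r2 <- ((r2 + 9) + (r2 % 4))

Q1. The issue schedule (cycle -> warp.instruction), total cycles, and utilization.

cycle 0: W0.I0
cycle 1: W1.I0
cycle 2: W1.I1
cycle 3: W1.I2
cycle 4: idle
cycle 5: idle
cycle 6: idle
cycle 7: W0.I1
cycle 8: W0.I2
cycle 9: W1.I3
cycle 10: W1.I4

Answer: 11 cycles, utilization 8/11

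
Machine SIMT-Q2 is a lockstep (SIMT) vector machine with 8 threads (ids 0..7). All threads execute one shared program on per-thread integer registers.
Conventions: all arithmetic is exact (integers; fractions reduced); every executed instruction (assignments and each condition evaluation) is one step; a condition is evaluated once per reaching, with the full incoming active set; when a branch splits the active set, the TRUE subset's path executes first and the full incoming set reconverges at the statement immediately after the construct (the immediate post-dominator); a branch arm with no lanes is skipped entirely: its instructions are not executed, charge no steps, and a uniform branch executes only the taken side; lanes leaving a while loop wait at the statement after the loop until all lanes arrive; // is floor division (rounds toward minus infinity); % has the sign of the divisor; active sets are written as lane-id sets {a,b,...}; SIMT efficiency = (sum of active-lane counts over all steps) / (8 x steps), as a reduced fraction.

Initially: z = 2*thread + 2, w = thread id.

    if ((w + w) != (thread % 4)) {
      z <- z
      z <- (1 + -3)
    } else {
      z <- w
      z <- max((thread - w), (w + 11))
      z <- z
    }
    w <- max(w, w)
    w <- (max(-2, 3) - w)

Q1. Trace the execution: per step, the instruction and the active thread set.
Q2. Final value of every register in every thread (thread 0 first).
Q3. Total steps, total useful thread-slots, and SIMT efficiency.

step 0: eval ((w + w) != (thread % 4)) {0,1,2,3,4,5,6,7}
step 1: z <- z                       {1,2,3,4,5,6,7}
step 2: z <- (1 + -3)                {1,2,3,4,5,6,7}
step 3: z <- w                       {0}
step 4: z <- max((thread - w), (w + 11)) {0}
step 5: z <- z                       {0}
step 6: w <- max(w, w)               {0,1,2,3,4,5,6,7}
step 7: w <- (max(-2, 3) - w)        {0,1,2,3,4,5,6,7}

Answer: 8 steps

z: 11,-2,-2,-2,-2,-2,-2,-2
w: 3,2,1,0,-1,-2,-3,-4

steps = 8; useful = 41; efficiency = 41/64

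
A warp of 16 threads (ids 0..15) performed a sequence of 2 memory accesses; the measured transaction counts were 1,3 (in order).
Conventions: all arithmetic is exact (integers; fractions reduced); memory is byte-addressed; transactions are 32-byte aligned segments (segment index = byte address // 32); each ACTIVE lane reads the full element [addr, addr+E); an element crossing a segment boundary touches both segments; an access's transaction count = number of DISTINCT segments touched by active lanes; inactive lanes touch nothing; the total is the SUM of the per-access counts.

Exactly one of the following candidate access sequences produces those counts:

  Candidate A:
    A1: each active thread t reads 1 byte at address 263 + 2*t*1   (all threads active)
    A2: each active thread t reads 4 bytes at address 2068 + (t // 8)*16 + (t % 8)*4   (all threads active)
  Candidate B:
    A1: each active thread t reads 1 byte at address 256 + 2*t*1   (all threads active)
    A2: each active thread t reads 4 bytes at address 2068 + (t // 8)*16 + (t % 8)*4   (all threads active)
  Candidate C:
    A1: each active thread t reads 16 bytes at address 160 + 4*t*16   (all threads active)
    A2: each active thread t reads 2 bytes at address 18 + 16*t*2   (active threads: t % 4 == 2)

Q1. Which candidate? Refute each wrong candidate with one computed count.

A: A1 gives 2 transactions, not 1
C: A1 gives 16 transactions, not 1
B: all counts match (1,3)

Answer: B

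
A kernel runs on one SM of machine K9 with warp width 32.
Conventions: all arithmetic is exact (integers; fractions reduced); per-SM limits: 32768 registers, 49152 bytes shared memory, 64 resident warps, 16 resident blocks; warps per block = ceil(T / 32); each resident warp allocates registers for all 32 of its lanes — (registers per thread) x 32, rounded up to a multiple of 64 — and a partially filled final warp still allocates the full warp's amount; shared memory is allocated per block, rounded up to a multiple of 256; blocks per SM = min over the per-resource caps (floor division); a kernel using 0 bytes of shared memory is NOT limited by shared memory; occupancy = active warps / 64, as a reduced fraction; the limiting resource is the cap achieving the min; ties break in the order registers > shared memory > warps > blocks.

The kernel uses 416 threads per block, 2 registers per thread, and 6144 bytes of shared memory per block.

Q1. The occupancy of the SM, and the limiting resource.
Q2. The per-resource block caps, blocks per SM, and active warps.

Answer: occupancy 13/16, limited by warps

registers: 39 blocks
shared memory: 8 blocks
warps: 4 blocks
blocks: 16 blocks

Answer: 4 blocks, 52 active warps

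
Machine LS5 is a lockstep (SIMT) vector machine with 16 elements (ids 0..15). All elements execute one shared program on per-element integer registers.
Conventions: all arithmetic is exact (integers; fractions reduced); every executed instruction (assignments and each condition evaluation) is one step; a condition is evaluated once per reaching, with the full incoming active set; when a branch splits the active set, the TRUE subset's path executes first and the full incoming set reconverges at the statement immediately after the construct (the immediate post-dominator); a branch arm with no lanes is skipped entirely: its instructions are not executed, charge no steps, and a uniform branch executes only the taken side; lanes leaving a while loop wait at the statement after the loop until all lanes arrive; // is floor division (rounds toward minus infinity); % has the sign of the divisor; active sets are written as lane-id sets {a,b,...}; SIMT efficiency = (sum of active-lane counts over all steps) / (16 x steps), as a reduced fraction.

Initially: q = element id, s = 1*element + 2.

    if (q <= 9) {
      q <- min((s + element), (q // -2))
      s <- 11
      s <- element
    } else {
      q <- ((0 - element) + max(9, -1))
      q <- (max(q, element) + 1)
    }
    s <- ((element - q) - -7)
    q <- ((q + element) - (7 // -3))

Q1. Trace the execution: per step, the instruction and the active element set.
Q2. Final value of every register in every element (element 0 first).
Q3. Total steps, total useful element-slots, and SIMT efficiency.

step 0: eval (q <= 9)                {0,1,2,3,4,5,6,7,8,9,10,11,12,13,14,15}
step 1: q <- min((s + element), (q // -2)) {0,1,2,3,4,5,6,7,8,9}
step 2: s <- 11                      {0,1,2,3,4,5,6,7,8,9}
step 3: s <- element                 {0,1,2,3,4,5,6,7,8,9}
step 4: q <- ((0 - element) + max(9, -1)) {10,11,12,13,14,15}
step 5: q <- (max(q, element) + 1)   {10,11,12,13,14,15}
step 6: s <- ((element - q) - -7)    {0,1,2,3,4,5,6,7,8,9,10,11,12,13,14,15}
step 7: q <- ((q + element) - (7 // -3)) {0,1,2,3,4,5,6,7,8,9,10,11,12,13,14,15}

Answer: 8 steps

q: 3,3,4,4,5,5,6,6,7,7,24,26,28,30,32,34
s: 7,9,10,12,13,15,16,18,19,21,6,6,6,6,6,6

steps = 8; useful = 90; efficiency = 90/128 = 45/64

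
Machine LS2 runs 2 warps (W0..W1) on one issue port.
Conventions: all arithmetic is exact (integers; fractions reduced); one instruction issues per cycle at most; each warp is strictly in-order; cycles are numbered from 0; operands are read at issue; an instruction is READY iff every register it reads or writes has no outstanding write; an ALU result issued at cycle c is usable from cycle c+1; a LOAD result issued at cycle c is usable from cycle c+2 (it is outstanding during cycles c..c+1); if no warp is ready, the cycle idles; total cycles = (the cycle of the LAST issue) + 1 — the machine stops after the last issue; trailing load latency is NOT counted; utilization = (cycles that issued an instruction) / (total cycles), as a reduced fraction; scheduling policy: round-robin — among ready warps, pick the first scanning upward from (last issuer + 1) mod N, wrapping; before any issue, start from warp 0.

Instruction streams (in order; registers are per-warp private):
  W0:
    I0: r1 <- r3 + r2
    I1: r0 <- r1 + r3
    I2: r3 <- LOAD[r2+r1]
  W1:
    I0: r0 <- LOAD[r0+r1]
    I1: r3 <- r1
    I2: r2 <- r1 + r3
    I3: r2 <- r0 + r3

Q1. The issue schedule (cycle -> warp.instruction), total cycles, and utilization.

cycle 0: W0.I0
cycle 1: W1.I0
cycle 2: W0.I1
cycle 3: W1.I1
cycle 4: W0.I2
cycle 5: W1.I2
cycle 6: W1.I3

Answer: 7 cycles, utilization 1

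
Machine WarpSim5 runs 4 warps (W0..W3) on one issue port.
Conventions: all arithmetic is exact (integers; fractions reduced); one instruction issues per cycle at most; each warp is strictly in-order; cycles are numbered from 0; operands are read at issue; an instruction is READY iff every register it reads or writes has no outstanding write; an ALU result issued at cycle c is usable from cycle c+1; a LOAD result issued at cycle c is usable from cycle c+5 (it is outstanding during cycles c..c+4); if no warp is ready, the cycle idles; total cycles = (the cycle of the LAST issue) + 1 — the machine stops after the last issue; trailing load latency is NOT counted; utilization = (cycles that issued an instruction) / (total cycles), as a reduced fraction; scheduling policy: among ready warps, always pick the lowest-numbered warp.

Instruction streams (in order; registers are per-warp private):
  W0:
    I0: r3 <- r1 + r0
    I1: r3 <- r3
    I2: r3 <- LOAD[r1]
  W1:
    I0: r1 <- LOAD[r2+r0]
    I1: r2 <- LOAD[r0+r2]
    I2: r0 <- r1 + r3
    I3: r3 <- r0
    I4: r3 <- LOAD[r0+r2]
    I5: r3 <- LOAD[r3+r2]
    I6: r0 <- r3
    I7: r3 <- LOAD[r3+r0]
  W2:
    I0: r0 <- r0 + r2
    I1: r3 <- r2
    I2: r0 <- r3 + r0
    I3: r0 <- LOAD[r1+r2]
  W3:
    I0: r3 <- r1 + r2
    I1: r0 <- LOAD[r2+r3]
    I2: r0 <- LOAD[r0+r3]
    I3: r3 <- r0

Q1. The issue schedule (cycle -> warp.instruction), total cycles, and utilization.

cycle 0: W0.I0
cycle 1: W0.I1
cycle 2: W0.I2
cycle 3: W1.I0
cycle 4: W1.I1
cycle 5: W2.I0
cycle 6: W2.I1
cycle 7: W2.I2
cycle 8: W1.I2
cycle 9: W1.I3
cycle 10: W1.I4
cycle 11: W2.I3
cycle 12: W3.I0
cycle 13: W3.I1
cycle 14: idle
cycle 15: W1.I5
cycle 16: idle
cycle 17: idle
cycle 18: W3.I2
cycle 19: idle
cycle 20: W1.I6
cycle 21: W1.I7
cycle 22: idle
cycle 23: W3.I3

Answer: 24 cycles, utilization 19/24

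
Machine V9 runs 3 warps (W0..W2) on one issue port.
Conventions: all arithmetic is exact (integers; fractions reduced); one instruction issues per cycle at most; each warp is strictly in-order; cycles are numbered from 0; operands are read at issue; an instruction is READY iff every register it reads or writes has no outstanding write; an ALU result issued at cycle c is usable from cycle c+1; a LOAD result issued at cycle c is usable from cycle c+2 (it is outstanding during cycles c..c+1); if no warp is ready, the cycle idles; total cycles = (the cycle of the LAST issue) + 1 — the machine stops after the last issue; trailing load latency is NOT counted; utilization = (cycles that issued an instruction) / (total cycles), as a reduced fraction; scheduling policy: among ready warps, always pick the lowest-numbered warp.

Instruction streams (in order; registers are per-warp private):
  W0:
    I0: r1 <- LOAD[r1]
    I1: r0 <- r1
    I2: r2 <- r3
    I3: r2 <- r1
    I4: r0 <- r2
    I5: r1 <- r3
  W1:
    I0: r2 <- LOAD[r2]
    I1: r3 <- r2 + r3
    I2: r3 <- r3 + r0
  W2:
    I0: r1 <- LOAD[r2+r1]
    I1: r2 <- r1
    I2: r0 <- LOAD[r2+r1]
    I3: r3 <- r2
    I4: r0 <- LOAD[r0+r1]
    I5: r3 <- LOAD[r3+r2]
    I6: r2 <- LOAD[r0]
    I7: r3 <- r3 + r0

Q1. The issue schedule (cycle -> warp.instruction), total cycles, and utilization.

cycle 0: W0.I0
cycle 1: W1.I0
cycle 2: W0.I1
cycle 3: W0.I2
cycle 4: W0.I3
cycle 5: W0.I4
cycle 6: W0.I5
cycle 7: W1.I1
cycle 8: W1.I2
cycle 9: W2.I0
cycle 10: idle
cycle 11: W2.I1
cycle 12: W2.I2
cycle 13: W2.I3
cycle 14: W2.I4
cycle 15: W2.I5
cycle 16: W2.I6
cycle 17: W2.I7

Answer: 18 cycles, utilization 17/18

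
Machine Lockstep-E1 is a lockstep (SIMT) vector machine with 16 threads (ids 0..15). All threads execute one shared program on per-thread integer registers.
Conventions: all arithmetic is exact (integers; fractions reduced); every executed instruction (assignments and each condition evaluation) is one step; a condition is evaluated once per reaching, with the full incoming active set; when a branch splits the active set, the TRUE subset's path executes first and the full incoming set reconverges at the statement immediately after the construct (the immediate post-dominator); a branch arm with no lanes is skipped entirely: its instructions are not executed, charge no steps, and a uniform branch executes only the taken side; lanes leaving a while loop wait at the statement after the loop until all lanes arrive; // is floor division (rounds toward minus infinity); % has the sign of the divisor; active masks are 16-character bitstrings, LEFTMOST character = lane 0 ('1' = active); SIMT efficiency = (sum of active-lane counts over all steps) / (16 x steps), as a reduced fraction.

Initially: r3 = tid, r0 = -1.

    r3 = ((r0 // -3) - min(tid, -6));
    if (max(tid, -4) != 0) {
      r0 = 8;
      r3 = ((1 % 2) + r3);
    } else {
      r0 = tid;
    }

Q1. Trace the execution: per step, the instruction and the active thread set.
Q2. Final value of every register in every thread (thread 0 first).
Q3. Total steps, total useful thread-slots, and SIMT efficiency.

step 0: r3 <- ((r0 // -3) - min(tid, -6)) 1111111111111111
step 1: eval (max(tid, -4) != 0)     1111111111111111
step 2: r0 <- 8                      0111111111111111
step 3: r3 <- ((1 % 2) + r3)         0111111111111111
step 4: r0 <- tid                    1000000000000000

Answer: 5 steps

r3: 6,7,7,7,7,7,7,7,7,7,7,7,7,7,7,7
r0: 0,8,8,8,8,8,8,8,8,8,8,8,8,8,8,8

steps = 5; useful = 63; efficiency = 63/80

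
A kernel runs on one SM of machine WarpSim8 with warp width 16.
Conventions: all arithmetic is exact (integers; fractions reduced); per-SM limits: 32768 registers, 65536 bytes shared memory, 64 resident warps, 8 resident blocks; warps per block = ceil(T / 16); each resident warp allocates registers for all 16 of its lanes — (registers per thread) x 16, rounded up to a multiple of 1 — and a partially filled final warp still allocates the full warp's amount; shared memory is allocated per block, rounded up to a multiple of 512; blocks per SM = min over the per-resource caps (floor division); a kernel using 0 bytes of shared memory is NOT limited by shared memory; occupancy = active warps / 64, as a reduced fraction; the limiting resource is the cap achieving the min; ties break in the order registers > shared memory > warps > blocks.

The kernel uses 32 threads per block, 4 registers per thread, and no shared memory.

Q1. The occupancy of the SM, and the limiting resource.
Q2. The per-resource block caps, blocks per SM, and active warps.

Answer: occupancy 1/4, limited by blocks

registers: 256 blocks
shared memory: no limit (kernel uses none)
warps: 32 blocks
blocks: 8 blocks

Answer: 8 blocks, 16 active warps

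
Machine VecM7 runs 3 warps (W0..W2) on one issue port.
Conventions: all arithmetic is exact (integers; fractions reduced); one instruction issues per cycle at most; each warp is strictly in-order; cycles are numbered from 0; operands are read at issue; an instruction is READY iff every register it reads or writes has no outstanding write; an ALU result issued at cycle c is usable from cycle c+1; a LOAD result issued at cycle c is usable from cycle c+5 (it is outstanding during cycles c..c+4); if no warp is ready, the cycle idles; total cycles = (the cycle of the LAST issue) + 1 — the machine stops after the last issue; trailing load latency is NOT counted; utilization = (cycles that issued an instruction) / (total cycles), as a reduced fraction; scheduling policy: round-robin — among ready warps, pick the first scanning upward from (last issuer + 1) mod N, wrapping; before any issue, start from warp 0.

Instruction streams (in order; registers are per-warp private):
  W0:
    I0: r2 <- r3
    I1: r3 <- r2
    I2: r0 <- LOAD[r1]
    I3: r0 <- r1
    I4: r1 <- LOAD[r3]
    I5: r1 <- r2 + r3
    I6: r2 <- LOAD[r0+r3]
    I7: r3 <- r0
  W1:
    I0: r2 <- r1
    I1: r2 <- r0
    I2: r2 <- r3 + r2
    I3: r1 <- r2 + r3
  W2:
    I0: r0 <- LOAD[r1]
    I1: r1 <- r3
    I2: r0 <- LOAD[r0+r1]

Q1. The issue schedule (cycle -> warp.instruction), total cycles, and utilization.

cycle 0: W0.I0
cycle 1: W1.I0
cycle 2: W2.I0
cycle 3: W0.I1
cycle 4: W1.I1
cycle 5: W2.I1
cycle 6: W0.I2
cycle 7: W1.I2
cycle 8: W2.I2
cycle 9: W1.I3
cycle 10: idle
cycle 11: W0.I3
cycle 12: W0.I4
cycle 13: idle
cycle 14: idle
cycle 15: idle
cycle 16: idle
cycle 17: W0.I5
cycle 18: W0.I6
cycle 19: W0.I7

Answer: 20 cycles, utilization 3/4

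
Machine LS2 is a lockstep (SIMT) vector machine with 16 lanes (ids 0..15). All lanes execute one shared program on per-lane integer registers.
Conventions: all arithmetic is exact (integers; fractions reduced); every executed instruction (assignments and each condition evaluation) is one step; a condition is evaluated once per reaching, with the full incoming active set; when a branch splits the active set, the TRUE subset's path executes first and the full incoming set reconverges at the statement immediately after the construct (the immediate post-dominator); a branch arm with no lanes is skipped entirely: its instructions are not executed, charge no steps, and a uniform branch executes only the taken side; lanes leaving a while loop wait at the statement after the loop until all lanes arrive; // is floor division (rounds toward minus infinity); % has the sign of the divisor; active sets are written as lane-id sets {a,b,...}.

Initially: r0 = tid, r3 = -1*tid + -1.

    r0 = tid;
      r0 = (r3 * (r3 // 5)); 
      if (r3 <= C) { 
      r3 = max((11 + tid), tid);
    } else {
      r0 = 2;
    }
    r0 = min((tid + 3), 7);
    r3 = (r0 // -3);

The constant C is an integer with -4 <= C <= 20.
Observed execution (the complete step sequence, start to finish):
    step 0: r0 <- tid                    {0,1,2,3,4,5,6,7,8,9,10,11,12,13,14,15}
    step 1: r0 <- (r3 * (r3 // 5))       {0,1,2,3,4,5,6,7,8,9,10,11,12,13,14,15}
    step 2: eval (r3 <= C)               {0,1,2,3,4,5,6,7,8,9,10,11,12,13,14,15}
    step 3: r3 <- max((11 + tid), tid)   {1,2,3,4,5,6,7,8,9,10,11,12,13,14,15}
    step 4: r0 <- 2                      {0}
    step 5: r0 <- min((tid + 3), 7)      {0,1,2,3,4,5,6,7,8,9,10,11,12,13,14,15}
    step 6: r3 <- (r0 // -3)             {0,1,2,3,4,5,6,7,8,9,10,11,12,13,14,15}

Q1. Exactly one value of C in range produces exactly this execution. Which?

Answer: C = -2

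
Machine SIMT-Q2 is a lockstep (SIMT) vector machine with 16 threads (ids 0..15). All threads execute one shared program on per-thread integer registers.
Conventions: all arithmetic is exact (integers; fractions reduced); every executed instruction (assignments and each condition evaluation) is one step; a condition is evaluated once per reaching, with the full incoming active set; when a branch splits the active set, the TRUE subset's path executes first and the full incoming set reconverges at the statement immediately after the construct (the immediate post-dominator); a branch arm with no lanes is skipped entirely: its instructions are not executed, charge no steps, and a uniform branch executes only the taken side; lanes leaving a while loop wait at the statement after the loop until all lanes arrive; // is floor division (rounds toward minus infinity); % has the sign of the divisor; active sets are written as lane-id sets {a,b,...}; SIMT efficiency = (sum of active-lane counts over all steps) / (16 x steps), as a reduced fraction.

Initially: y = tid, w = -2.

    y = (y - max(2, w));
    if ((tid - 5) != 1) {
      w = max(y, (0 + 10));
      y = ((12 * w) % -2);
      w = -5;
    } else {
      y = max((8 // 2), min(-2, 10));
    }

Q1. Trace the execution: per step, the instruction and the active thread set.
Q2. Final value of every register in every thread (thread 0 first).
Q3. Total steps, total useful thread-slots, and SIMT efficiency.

step 0: y <- (y - max(2, w))         {0,1,2,3,4,5,6,7,8,9,10,11,12,13,14,15}
step 1: eval ((tid - 5) != 1)        {0,1,2,3,4,5,6,7,8,9,10,11,12,13,14,15}
step 2: w <- max(y, (0 + 10))        {0,1,2,3,4,5,7,8,9,10,11,12,13,14,15}
step 3: y <- ((12 * w) % -2)         {0,1,2,3,4,5,7,8,9,10,11,12,13,14,15}
step 4: w <- -5                      {0,1,2,3,4,5,7,8,9,10,11,12,13,14,15}
step 5: y <- max((8 // 2), min(-2, 10)) {6}

Answer: 6 steps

y: 0,0,0,0,0,0,4,0,0,0,0,0,0,0,0,0
w: -5,-5,-5,-5,-5,-5,-2,-5,-5,-5,-5,-5,-5,-5,-5,-5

steps = 6; useful = 78; efficiency = 78/96 = 13/16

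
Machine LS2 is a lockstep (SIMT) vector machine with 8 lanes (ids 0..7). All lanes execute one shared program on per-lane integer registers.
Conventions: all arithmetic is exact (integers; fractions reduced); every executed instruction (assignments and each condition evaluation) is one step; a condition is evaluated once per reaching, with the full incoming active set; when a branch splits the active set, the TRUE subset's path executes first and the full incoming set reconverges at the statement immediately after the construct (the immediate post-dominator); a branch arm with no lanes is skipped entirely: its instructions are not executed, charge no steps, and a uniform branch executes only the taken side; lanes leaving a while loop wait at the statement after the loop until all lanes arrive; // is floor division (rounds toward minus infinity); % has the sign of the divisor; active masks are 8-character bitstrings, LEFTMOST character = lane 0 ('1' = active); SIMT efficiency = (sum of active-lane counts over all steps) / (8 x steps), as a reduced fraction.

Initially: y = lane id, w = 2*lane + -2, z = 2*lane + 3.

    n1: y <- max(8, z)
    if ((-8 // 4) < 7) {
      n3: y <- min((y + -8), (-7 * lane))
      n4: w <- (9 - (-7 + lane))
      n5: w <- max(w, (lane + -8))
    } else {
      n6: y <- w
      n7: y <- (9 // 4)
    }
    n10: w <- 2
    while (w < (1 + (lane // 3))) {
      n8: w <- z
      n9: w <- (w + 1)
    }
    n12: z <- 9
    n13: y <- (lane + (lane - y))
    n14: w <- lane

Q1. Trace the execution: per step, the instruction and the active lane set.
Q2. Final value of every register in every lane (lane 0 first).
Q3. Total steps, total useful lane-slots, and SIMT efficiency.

step 0: y <- max(8, z)               11111111
step 1: eval ((-8 // 4) < 7)         11111111
step 2: y <- min((y + -8), (-7 * lane)) 11111111
step 3: w <- (9 - (-7 + lane))       11111111
step 4: w <- max(w, (lane + -8))     11111111
step 5: w <- 2                       11111111
step 6: eval (w < (1 + (lane // 3))) 11111111
step 7: w <- z                       00000011
step 8: w <- (w + 1)                 00000011
step 9: eval (w < (1 + (lane // 3))) 00000011
step 10: z <- 9                       11111111
step 11: y <- (lane + (lane - y))     11111111
step 12: w <- lane                    11111111

Answer: 13 steps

y: 0,9,18,27,36,45,54,63
w: 0,1,2,3,4,5,6,7
z: 9,9,9,9,9,9,9,9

steps = 13; useful = 86; efficiency = 86/104 = 43/52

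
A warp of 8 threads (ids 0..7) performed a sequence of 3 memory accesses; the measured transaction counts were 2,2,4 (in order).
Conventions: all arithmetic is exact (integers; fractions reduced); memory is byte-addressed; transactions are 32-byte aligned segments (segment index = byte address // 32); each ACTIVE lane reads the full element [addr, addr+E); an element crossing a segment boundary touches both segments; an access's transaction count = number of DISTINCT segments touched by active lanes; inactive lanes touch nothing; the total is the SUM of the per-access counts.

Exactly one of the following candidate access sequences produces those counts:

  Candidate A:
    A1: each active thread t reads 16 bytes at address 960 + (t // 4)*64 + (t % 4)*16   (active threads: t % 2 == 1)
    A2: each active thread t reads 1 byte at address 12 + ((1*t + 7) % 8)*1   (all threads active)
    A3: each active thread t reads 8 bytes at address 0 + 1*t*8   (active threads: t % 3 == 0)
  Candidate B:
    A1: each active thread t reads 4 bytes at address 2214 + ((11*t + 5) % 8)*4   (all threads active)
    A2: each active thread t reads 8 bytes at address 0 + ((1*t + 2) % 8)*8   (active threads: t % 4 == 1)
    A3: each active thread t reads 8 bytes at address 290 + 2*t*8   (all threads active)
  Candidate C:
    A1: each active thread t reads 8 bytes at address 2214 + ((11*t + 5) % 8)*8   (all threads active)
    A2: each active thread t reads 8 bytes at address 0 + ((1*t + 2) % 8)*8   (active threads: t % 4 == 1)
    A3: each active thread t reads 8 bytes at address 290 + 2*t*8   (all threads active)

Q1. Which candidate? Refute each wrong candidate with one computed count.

A: A1 gives 4 transactions, not 2
C: A1 gives 3 transactions, not 2
B: all counts match (2,2,4)

Answer: B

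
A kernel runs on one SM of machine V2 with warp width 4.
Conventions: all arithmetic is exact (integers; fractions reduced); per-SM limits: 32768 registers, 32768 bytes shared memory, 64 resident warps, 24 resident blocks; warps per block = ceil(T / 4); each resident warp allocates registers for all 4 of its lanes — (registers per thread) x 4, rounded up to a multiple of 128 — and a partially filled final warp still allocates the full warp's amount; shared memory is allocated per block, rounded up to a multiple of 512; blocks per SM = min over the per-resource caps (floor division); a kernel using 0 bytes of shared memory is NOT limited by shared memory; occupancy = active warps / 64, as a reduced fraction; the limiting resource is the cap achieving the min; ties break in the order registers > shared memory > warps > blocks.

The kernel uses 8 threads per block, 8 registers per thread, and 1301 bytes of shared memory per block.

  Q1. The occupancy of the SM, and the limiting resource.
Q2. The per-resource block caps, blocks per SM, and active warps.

Answer: occupancy 21/32, limited by shared memory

registers: 128 blocks
shared memory: 21 blocks
warps: 32 blocks
blocks: 24 blocks

Answer: 21 blocks, 42 active warps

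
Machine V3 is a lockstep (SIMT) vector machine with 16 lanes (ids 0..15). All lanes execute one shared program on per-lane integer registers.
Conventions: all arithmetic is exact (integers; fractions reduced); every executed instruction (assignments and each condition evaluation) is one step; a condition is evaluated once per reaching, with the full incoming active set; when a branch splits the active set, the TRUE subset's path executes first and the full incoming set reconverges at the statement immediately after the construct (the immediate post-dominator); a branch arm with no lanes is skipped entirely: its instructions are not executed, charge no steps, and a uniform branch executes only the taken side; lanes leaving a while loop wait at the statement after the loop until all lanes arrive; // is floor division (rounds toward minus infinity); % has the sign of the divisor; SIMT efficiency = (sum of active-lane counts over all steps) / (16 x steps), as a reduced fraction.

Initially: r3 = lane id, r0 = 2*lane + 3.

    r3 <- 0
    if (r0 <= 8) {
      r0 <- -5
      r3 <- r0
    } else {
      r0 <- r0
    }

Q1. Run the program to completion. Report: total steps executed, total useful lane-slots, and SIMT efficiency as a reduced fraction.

Answer: 5 steps, 51 useful, 51/80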